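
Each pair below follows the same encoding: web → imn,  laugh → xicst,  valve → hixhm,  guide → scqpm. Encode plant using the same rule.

The rule splits by letter class: vowels +8, consonants +12.
For plant: p(cons)+12=b, l(cons)+12=x, a(vowel)+8=i, n(cons)+12=z, t(cons)+12=f.

bxizf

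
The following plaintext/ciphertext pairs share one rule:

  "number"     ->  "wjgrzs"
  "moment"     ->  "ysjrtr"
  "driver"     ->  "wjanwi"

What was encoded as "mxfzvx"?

The output letters match the input read backwards, each shifted +5: number reversed is rebmun. Read the word backwards and shift each letter +5.
Undoing it on mxfzvx: shift back: m−5=h, x−5=s, f−5=a, z−5=u, v−5=q, x−5=s → hsauqs; then reverse → squash.

squash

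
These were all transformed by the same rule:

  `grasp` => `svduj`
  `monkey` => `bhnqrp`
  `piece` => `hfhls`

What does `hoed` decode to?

able

Read the word backwards and shift each letter +3.
Reversing it on hoed: shift back: h−3=e, o−3=l, e−3=b, d−3=a → elba; then reverse → able.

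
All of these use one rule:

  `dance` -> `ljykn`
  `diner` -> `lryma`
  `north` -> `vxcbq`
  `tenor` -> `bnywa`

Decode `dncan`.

It's a Vigenère-style cipher with numeric key [8,9,11]: position i shifts by key[i mod 3].
Undoing it on dncan: d−8=v, n−9=e, c−11=r, a−8=s, n−9=e.

verse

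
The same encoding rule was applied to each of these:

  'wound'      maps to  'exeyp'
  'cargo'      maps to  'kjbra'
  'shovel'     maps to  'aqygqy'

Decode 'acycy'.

storm

In wound: w→e is +8, o→x is +9, u→e is +10, n→y is +11 — the shift increases by 1 each position. Letter i (0-indexed) is shifted by i+8, so successive shifts are 8, 9, 10, ….
Decoding acycy: a−8=s, c−9=t, y−10=o, c−11=r, y−12=m.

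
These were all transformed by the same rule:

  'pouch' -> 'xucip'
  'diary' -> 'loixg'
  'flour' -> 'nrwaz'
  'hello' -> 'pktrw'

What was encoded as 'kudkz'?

A repeating key of period 2 is used — shifts +8, +6 over and over.
Undoing it on kudkz: k−8=c, u−6=o, d−8=v, k−6=e, z−8=r.

cover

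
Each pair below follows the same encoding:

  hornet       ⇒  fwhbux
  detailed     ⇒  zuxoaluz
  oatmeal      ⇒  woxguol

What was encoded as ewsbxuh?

counter

h(7)→f(5) and o(14)→w(22) fit y≡21x+14 (mod 26); the inverse of 21 mod 26 is 5. Treating letters as 0–25, the rule is x ↦ 21x + 14 (mod 26).
Undoing it on ewsbxuh: e(4)→5·(4−14)≡2=c; w(22)→5·(22−14)≡14=o; s(18)→5·(18−14)≡20=u; b(1)→5·(1−14)≡13=n; x(23)→5·(23−14)≡19=t; u(20)→5·(20−14)≡4=e; h(7)→5·(7−14)≡17=r (all mod 26).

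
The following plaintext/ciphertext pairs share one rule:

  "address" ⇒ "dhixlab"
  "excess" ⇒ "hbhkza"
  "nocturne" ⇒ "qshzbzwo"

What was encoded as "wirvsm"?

Letter i (0-indexed) is shifted by i+3, so successive shifts are 3, 4, 5, ….
Decoding wirvsm: w−3=t, i−4=e, r−5=m, v−6=p, s−7=l, m−8=e.

temple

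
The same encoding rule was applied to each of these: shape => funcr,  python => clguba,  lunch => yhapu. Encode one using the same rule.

bar

Each letter is shifted forward by 13 in the alphabet (a Caesar shift of +13).
On one: o+13=b, n+13=a, e+13=r.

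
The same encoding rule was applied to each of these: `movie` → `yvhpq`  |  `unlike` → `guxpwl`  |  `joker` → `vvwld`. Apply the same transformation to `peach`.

blmjt

Shifts by position in movie: pos 0: m→y (+12), pos 1: o→v (+7), pos 2: v→h (+12), pos 3: i→p (+7) — repeating every 2. A repeating key of period 2 is used — shifts +12, +7 over and over.
Applying it to peach: p+12=b, e+7=l, a+12=m, c+7=j, h+12=t.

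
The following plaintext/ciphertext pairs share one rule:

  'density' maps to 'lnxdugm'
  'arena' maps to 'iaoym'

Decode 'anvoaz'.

seldom

Letter i (0-indexed) is shifted by i+8, so successive shifts are 8, 9, 10, ….
Undoing it on anvoaz: a−8=s, n−9=e, v−10=l, o−11=d, a−12=o, z−13=m.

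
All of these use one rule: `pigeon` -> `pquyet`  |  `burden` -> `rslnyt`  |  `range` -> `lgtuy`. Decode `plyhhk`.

p(15)→p(15) and i(8)→q(16) fit y≡11x+6 (mod 26); the inverse of 11 mod 26 is 19. Treating letters as 0–25, the rule is x ↦ 11x + 6 (mod 26).
Undoing it on plyhhk: p(15)→19·(15−6)≡15=p; l(11)→19·(11−6)≡17=r; y(24)→19·(24−6)≡4=e; h(7)→19·(7−6)≡19=t; h(7)→19·(7−6)≡19=t; k(10)→19·(10−6)≡24=y (all mod 26).

pretty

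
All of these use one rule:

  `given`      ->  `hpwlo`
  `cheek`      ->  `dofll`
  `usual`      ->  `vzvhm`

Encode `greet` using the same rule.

A repeating key of period 2 is used — shifts +1, +7 over and over.
On greet: g+1=h, r+7=y, e+1=f, e+7=l, t+1=u.

hyflu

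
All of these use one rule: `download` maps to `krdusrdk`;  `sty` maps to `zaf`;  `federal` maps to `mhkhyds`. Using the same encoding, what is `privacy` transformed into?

The shift depends on letter class: consonant d→k is +7, but vowel o→r is +3. The rule splits by letter class: vowels +3, consonants +7.
For privacy: p(cons)+7=w, r(cons)+7=y, i(vowel)+3=l, v(cons)+7=c, a(vowel)+3=d, c(cons)+7=j, y(cons)+7=f.

wylcdjf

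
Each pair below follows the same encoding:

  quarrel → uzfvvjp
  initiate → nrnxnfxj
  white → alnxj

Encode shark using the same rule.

wlfvo

Vowels shift forward by 5 and consonants shift forward by 4.
Applying it to shark: s(cons)+4=w, h(cons)+4=l, a(vowel)+5=f, r(cons)+4=v, k(cons)+4=o.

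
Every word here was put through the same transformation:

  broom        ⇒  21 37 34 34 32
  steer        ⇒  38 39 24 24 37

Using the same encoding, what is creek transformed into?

b is letter #2 and maps to 21: an offset of 19. The number is (letter's place in the alphabet, a=1) + 19.
Applying it to creek: c=3→22, r=18→37, e=5→24, e=5→24, k=11→30.

22 37 24 24 30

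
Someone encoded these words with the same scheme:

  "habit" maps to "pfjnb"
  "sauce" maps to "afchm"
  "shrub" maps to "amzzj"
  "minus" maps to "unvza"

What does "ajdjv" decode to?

It's a Vigenère-style cipher with numeric key [8,5]: position i shifts by key[i mod 2].
Reversing it on ajdjv: a−8=s, j−5=e, d−8=v, j−5=e, v−8=n.

seven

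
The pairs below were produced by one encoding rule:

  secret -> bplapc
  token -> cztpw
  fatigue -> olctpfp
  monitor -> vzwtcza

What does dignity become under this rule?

The shift depends on letter class: consonant s→b is +9, but vowel e→p is +11. The rule splits by letter class: vowels +11, consonants +9.
Applying it to dignity: d(cons)+9=m, i(vowel)+11=t, g(cons)+9=p, n(cons)+9=w, i(vowel)+11=t, t(cons)+9=c, y(cons)+9=h.

mtpwtch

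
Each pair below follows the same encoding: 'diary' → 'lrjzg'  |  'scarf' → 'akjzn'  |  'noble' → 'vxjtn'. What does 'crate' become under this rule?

The shift depends on letter class: consonant d→l is +8, but vowel i→r is +9. Vowels shift forward by 9 and consonants shift forward by 8.
Applying it to crate: c(cons)+8=k, r(cons)+8=z, a(vowel)+9=j, t(cons)+8=b, e(vowel)+9=n.

kzjbn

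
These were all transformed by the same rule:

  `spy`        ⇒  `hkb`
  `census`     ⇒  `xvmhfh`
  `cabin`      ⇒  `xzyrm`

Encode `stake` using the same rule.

Letters are reflected about the middle of the alphabet (position → 25−position): Atbash.
For stake: s↔h, t↔g, a↔z, k↔p, e↔v.

hgzpv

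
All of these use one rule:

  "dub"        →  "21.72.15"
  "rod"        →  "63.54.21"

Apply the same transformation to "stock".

d(#4)→21 and u(#21)→72: differences scale by 3, so n = 3·pos + 9. With a=1..z=26, the number is 3·pos + 9.
On stock: s=19→66, t=20→69, o=15→54, c=3→18, k=11→42.

66.69.54.18.42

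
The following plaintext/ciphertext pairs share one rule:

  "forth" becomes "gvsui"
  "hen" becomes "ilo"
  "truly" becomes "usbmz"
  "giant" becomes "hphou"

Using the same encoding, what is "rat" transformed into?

shu

The shift depends on letter class: consonant f→g is +1, but vowel o→v is +7. The rule splits by letter class: vowels +7, consonants +1.
For rat: r(cons)+1=s, a(vowel)+7=h, t(cons)+1=u.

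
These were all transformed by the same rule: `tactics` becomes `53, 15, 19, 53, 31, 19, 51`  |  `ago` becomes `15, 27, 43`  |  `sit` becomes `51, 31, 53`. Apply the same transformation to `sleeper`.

t(#20)→53 and a(#1)→15: differences scale by 2, so n = 2·pos + 13. Each letter becomes 2×(its alphabet position, a=1..z=26) + 13.
For sleeper: s=19→51, l=12→37, e=5→23, e=5→23, p=16→45, e=5→23, r=18→49.

51, 37, 23, 23, 45, 23, 49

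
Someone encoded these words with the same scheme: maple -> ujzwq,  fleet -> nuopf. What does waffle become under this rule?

ejpqxr

In maple: m→u is +8, a→j is +9, p→z is +10, l→w is +11 — the shift increases by 1 each position. The shift increases by 1 at each position, starting from +8: 8, 9, 10, ….
For waffle: w+8=e, a+9=j, f+10=p, f+11=q, l+12=x, e+13=r.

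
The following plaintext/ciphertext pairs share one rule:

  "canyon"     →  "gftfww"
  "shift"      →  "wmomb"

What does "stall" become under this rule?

In canyon: c→g is +4, a→f is +5, n→t is +6, y→f is +7 — the shift increases by 1 each position. Letter i (0-indexed) is shifted by i+4, so successive shifts are 4, 5, 6, ….
Applying it to stall: s+4=w, t+5=y, a+6=g, l+7=s, l+8=t.

wygst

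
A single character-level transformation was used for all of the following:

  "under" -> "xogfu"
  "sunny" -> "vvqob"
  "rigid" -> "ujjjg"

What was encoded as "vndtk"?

smash

Shifts by position in under: pos 0: u→x (+3), pos 1: n→o (+1), pos 2: d→g (+3), pos 3: e→f (+1) — repeating every 2. It's a Vigenère-style cipher with numeric key [3,1]: position i shifts by key[i mod 2].
Reversing it on vndtk: v−3=s, n−1=m, d−3=a, t−1=s, k−3=h.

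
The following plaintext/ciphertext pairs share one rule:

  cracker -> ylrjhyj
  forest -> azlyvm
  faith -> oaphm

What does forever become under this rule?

The word is reversed, then every letter is shifted forward by 7.
On forever: reverse → reverof; then shift: r+7=y, e+7=l, v+7=c, e+7=l, r+7=y, o+7=v, f+7=m.

ylclyvm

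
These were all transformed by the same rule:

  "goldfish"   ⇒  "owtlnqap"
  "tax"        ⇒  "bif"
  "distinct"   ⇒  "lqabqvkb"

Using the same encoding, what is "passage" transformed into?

Every letter moves 8 places later in the alphabet, wrapping around z→a.
On passage: p+8=x, a+8=i, s+8=a, s+8=a, a+8=i, g+8=o, e+8=m.

xiaaiom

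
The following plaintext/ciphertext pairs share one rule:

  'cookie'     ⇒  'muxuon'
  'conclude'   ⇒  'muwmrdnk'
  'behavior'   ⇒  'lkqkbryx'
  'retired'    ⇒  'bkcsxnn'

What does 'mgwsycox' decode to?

The shifts repeat in a cycle of length 3: positions 0,1,… shift by +10, +6, +9, then the pattern repeats.
Undoing it on mgwsycox: m−10=c, g−6=a, w−9=n, s−10=i, y−6=s, c−9=t, o−10=e, x−6=r.

canister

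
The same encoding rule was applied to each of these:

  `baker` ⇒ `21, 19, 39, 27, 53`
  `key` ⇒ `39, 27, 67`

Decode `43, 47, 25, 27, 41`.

model

b(#2)→21 and a(#1)→19: differences scale by 2, so n = 2·pos + 17. The formula is n = 2×(alphabet index, a=1) + 17.
Reversing it on 43, 47, 25, 27, 41: 43→(43−17)÷2=13=m, 47→(47−17)÷2=15=o, 25→(25−17)÷2=4=d, 27→(27−17)÷2=5=e, 41→(41−17)÷2=12=l.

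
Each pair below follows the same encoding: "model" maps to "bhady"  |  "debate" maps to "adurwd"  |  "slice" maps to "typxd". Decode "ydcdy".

level

m(12)→b(1) and o(14)→h(7) fit y≡3x+17 (mod 26); the inverse of 3 mod 26 is 9. Each letter's alphabet position (a=0..z=25) is mapped through 3·x+17 mod 26 — an affine cipher.
Decoding ydcdy: y(24)→9·(24−17)≡11=l; d(3)→9·(3−17)≡4=e; c(2)→9·(2−17)≡21=v; d(3)→9·(3−17)≡4=e; y(24)→9·(24−17)≡11=l (all mod 26).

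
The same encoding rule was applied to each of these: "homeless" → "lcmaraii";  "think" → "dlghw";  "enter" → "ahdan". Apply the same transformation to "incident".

ghkgfahd

h(7)→l(11) and o(14)→c(2) fit y≡21x+20 (mod 26); the inverse of 21 mod 26 is 5. Each letter's alphabet position (a=0..z=25) is mapped through 21·x+20 mod 26 — an affine cipher.
Applying it to incident: i(8)→21·8+20≡6=g; n(13)→21·13+20≡7=h; c(2)→21·2+20≡10=k; i(8)→21·8+20≡6=g; d(3)→21·3+20≡5=f; e(4)→21·4+20≡0=a; n(13)→21·13+20≡7=h; t(19)→21·19+20≡3=d (all mod 26).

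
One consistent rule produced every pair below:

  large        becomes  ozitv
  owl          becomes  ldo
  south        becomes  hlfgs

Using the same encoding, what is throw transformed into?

gsild

Each letter is replaced by its mirror in the alphabet: a↔z, b↔y, c↔x, and so on (the Atbash cipher).
Applying it to throw: t↔g, h↔s, r↔i, o↔l, w↔d.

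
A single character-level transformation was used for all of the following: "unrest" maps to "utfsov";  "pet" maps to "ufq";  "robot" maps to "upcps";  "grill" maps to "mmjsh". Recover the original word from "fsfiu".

there

The output letters match the input read backwards, each shifted +1: unrest reversed is tsernu. Read the word backwards and shift each letter +1.
Reversing it on fsfiu: shift back: f−1=e, s−1=r, f−1=e, i−1=h, u−1=t → ereht; then reverse → there.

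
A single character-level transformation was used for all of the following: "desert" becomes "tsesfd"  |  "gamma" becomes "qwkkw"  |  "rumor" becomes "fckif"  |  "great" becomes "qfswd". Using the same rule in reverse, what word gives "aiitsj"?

This is an affine cipher: with a=0,…,z=25, each position x becomes (25x+22) mod 26.
Reversing it on aiitsj: a(0)→25·(0−22)≡22=w; i(8)→25·(8−22)≡14=o; i(8)→25·(8−22)≡14=o; t(19)→25·(19−22)≡3=d; s(18)→25·(18−22)≡4=e; j(9)→25·(9−22)≡13=n (all mod 26).

wooden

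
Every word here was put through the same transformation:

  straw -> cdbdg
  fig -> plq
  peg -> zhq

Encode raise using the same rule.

Vowels shift forward by 3 and consonants shift forward by 10.
For raise: r(cons)+10=b, a(vowel)+3=d, i(vowel)+3=l, s(cons)+10=c, e(vowel)+3=h.

bdlch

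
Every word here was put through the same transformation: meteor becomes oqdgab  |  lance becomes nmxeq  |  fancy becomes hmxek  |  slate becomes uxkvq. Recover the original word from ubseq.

spice

Shifts by position in meteor: pos 0: m→o (+2), pos 1: e→q (+12), pos 2: t→d (+10), pos 3: e→g (+2), pos 4: o→a (+12), pos 5: r→b (+10) — repeating every 3. The shifts repeat in a cycle of length 3: positions 0,1,… shift by +2, +12, +10, then the pattern repeats.
Decoding ubseq: u−2=s, b−12=p, s−10=i, e−2=c, q−12=e.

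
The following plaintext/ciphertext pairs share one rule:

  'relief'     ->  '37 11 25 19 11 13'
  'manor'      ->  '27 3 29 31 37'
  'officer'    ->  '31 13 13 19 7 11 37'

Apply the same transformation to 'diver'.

The formula is n = 2×(alphabet index, a=1) + 1.
For diver: d=4→9, i=9→19, v=22→45, e=5→11, r=18→37.

9 19 45 11 37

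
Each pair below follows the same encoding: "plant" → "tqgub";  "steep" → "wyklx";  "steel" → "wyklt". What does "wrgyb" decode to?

smart

In plant: p→t is +4, l→q is +5, a→g is +6, n→u is +7 — the shift increases by 1 each position. Each letter shifts forward by (position + 4), i.e. 4, 5, 6, … — the shift grows by one for each successive letter.
Reversing it on wrgyb: w−4=s, r−5=m, g−6=a, y−7=r, b−8=t.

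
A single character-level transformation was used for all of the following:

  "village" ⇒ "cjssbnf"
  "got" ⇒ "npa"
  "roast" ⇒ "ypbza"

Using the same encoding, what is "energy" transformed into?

The shift depends on letter class: consonant v→c is +7, but vowel i→j is +1. Two shifts are in play — +1 for a/e/i/o/u, +7 for every other letter.
Applying it to energy: e(vowel)+1=f, n(cons)+7=u, e(vowel)+1=f, r(cons)+7=y, g(cons)+7=n, y(cons)+7=f.

fufynf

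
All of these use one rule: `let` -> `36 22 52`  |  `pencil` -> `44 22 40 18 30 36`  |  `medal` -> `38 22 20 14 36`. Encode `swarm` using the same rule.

With a=1..z=26, the number is 2·pos + 12.
Applying it to swarm: s=19→50, w=23→58, a=1→14, r=18→48, m=13→38.

50 58 14 48 38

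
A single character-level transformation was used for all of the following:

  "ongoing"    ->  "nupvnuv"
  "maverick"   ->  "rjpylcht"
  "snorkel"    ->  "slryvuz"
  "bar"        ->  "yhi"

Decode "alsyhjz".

scarlet

The output letters match the input read backwards, each shifted +7: ongoing reversed is gniogno. Read the word backwards and shift each letter +7.
Decoding alsyhjz: shift back: a−7=t, l−7=e, s−7=l, y−7=r, h−7=a, j−7=c, z−7=s → telracs; then reverse → scarlet.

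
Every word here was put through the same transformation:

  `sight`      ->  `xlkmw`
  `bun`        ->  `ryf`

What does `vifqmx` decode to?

timber

The output letters match the input read backwards, each shifted +4: sight reversed is thgis. Two steps: reverse the string, then apply a Caesar shift of +4.
Undoing it on vifqmx: shift back: v−4=r, i−4=e, f−4=b, q−4=m, m−4=i, x−4=t → rebmit; then reverse → timber.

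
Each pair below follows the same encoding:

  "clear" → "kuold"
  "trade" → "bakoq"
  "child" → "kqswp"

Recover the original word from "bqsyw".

Each letter shifts forward by (position + 8), i.e. 8, 9, 10, … — the shift grows by one for each successive letter.
Decoding bqsyw: b−8=t, q−9=h, s−10=i, y−11=n, w−12=k.

think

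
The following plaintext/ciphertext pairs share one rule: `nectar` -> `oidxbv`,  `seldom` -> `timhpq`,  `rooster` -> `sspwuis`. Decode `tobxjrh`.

It's a Vigenère-style cipher with numeric key [1,4]: position i shifts by key[i mod 2].
Decoding tobxjrh: t−1=s, o−4=k, b−1=a, x−4=t, j−1=i, r−4=n, h−1=g.

skating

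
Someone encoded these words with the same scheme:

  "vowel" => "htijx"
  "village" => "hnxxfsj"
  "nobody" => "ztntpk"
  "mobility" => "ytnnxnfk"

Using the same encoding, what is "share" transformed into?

etfdj

The shift depends on letter class: consonant v→h is +12, but vowel o→t is +5. Two shifts are in play — +5 for a/e/i/o/u, +12 for every other letter.
For share: s(cons)+12=e, h(cons)+12=t, a(vowel)+5=f, r(cons)+12=d, e(vowel)+5=j.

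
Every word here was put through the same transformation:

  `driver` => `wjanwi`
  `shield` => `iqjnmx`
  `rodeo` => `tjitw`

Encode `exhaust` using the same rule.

The output letters match the input read backwards, each shifted +5: driver reversed is revird. The word is reversed, then every letter is shifted forward by 5.
On exhaust: reverse → tsuahxe; then shift: t+5=y, s+5=x, u+5=z, a+5=f, h+5=m, x+5=c, e+5=j.

yxzfmcj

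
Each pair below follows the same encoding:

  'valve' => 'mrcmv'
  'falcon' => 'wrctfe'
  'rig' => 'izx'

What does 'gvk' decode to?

Compare letters: v→m is +17, a→r is +17, l→c is +17 — a constant shift. It's a constant shift of +17 (ROT17).
Reversing it on gvk: g−17=p, v−17=e, k−17=t.

pet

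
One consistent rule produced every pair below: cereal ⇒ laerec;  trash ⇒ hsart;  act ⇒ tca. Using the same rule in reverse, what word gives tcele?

The output letters match the input read backwards: cereal reversed is laerec. The word is simply reversed.
Reversing it on tcele: then reverse → elect.

elect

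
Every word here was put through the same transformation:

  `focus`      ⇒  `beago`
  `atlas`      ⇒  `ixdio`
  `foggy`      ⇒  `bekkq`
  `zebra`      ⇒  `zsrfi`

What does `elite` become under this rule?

This is an affine cipher: with a=0,…,z=25, each position x becomes (9x+8) mod 26.
For elite: e(4)→9·4+8≡18=s; l(11)→9·11+8≡3=d; i(8)→9·8+8≡2=c; t(19)→9·19+8≡23=x; e(4)→9·4+8≡18=s (all mod 26).

sdcxs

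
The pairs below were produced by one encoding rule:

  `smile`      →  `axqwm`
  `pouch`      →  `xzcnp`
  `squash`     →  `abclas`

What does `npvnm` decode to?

fence

Shifts by position in smile: pos 0: s→a (+8), pos 1: m→x (+11), pos 2: i→q (+8), pos 3: l→w (+11) — repeating every 2. It's a Vigenère-style cipher with numeric key [8,11]: position i shifts by key[i mod 2].
Decoding npvnm: n−8=f, p−11=e, v−8=n, n−11=c, m−8=e.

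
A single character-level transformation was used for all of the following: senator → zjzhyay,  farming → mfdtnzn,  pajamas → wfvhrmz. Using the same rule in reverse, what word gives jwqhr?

cream

Shifts by position in senator: pos 0: s→z (+7), pos 1: e→j (+5), pos 2: n→z (+12), pos 3: a→h (+7), pos 4: t→y (+5), pos 5: o→a (+12) — repeating every 3. The shifts repeat in a cycle of length 3: positions 0,1,… shift by +7, +5, +12, then the pattern repeats.
Undoing it on jwqhr: j−7=c, w−5=r, q−12=e, h−7=a, r−5=m.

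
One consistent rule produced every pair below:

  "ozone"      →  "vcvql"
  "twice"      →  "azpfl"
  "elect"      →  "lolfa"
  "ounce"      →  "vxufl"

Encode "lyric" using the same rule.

Shifts by position in ozone: pos 0: o→v (+7), pos 1: z→c (+3), pos 2: o→v (+7), pos 3: n→q (+3) — repeating every 2. It's a Vigenère-style cipher with numeric key [7,3]: position i shifts by key[i mod 2].
For lyric: l+7=s, y+3=b, r+7=y, i+3=l, c+7=j.

sbylj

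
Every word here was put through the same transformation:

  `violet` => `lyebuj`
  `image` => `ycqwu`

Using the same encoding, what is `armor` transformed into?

qhceh

Compare letters: v→l is +16, i→y is +16, o→e is +16 — a constant shift. Every letter moves 16 places later in the alphabet, wrapping around z→a.
For armor: a+16=q, r+16=h, m+16=c, o+16=e, r+16=h.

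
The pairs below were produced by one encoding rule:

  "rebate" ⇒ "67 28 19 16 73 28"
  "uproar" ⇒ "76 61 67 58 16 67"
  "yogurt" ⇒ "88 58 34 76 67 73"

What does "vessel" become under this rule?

r(#18)→67 and e(#5)→28: differences scale by 3, so n = 3·pos + 13. With a=1..z=26, the number is 3·pos + 13.
For vessel: v=22→79, e=5→28, s=19→70, s=19→70, e=5→28, l=12→49.

79 28 70 70 28 49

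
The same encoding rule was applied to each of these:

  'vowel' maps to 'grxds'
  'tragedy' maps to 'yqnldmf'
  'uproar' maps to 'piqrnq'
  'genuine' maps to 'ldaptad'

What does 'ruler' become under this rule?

qpsdq

v(21)→g(6) and o(14)→r(17) fit y≡17x+13 (mod 26); the inverse of 17 mod 26 is 23. Treating letters as 0–25, the rule is x ↦ 17x + 13 (mod 26).
For ruler: r(17)→17·17+13≡16=q; u(20)→17·20+13≡15=p; l(11)→17·11+13≡18=s; e(4)→17·4+13≡3=d; r(17)→17·17+13≡16=q (all mod 26).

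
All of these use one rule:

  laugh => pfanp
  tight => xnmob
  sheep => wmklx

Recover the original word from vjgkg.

In laugh: l→p is +4, a→f is +5, u→a is +6, g→n is +7 — the shift increases by 1 each position. Each letter shifts forward by (position + 4), i.e. 4, 5, 6, … — the shift grows by one for each successive letter.
Decoding vjgkg: v−4=r, j−5=e, g−6=a, k−7=d, g−8=y.

ready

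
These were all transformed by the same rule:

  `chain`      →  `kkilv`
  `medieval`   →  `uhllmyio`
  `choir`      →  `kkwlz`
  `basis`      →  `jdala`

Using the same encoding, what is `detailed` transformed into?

The shifts repeat in a cycle of length 2: positions 0,1,… shift by +8, +3, then the pattern repeats.
On detailed: d+8=l, e+3=h, t+8=b, a+3=d, i+8=q, l+3=o, e+8=m, d+3=g.

lhbdqomg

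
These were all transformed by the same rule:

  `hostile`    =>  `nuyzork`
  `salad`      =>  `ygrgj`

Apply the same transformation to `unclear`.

atirkgx

This is a Caesar cipher with shift 6.
On unclear: u+6=a, n+6=t, c+6=i, l+6=r, e+6=k, a+6=g, r+6=x.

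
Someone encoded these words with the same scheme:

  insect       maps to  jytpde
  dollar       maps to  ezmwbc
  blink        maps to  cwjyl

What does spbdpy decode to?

reason

Shifts by position in insect: pos 0: i→j (+1), pos 1: n→y (+11), pos 2: s→t (+1), pos 3: e→p (+11) — repeating every 2. It's a Vigenère-style cipher with numeric key [1,11]: position i shifts by key[i mod 2].
Undoing it on spbdpy: s−1=r, p−11=e, b−1=a, d−11=s, p−1=o, y−11=n.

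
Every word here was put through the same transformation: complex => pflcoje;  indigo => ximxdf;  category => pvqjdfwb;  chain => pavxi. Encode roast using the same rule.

Each letter's alphabet position (a=0..z=25) is mapped through 23·x+21 mod 26 — an affine cipher.
On roast: r(17)→23·17+21≡22=w; o(14)→23·14+21≡5=f; a(0)→23·0+21≡21=v; s(18)→23·18+21≡19=t; t(19)→23·19+21≡16=q (all mod 26).

wfvtq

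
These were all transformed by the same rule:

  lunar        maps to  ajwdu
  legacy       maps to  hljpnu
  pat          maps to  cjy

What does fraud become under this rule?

mdjao

The output letters match the input read backwards, each shifted +9: lunar reversed is ranul. Read the word backwards and shift each letter +9.
For fraud: reverse → duarf; then shift: d+9=m, u+9=d, a+9=j, r+9=a, f+9=o.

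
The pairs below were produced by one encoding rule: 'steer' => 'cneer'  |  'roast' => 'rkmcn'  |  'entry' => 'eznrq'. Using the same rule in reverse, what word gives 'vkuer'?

power

s(18)→c(2) and t(19)→n(13) fit y≡11x+12 (mod 26); the inverse of 11 mod 26 is 19. This is an affine cipher: with a=0,…,z=25, each position x becomes (11x+12) mod 26.
Decoding vkuer: v(21)→19·(21−12)≡15=p; k(10)→19·(10−12)≡14=o; u(20)→19·(20−12)≡22=w; e(4)→19·(4−12)≡4=e; r(17)→19·(17−12)≡17=r (all mod 26).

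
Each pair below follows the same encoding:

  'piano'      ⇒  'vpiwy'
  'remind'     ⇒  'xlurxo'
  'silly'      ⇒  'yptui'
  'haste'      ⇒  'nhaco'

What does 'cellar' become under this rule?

iltukc

In piano: p→v is +6, i→p is +7, a→i is +8, n→w is +9 — the shift increases by 1 each position. Each letter shifts forward by (position + 6), i.e. 6, 7, 8, … — the shift grows by one for each successive letter.
Applying it to cellar: c+6=i, e+7=l, l+8=t, l+9=u, a+10=k, r+11=c.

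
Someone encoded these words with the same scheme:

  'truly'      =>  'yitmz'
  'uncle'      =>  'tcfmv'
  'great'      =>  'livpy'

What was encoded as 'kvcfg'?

bench

t(19)→y(24) and r(17)→i(8) fit y≡21x+15 (mod 26); the inverse of 21 mod 26 is 5. Each letter's alphabet position (a=0..z=25) is mapped through 21·x+15 mod 26 — an affine cipher.
Undoing it on kvcfg: k(10)→5·(10−15)≡1=b; v(21)→5·(21−15)≡4=e; c(2)→5·(2−15)≡13=n; f(5)→5·(5−15)≡2=c; g(6)→5·(6−15)≡7=h (all mod 26).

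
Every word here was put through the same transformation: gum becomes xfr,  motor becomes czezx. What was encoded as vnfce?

Two steps: reverse the string, then apply a Caesar shift of +11.
Decoding vnfce: shift back: v−11=k, n−11=c, f−11=u, c−11=r, e−11=t → kcurt; then reverse → truck.

truck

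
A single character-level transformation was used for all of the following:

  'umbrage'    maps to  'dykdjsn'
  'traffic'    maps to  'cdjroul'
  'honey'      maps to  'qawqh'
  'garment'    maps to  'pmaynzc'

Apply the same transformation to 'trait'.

It's a Vigenère-style cipher with numeric key [9,12]: position i shifts by key[i mod 2].
For trait: t+9=c, r+12=d, a+9=j, i+12=u, t+9=c.

cdjuc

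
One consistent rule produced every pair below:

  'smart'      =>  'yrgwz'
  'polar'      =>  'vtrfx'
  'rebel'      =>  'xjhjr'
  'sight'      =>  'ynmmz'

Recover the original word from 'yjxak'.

Shifts by position in smart: pos 0: s→y (+6), pos 1: m→r (+5), pos 2: a→g (+6), pos 3: r→w (+5) — repeating every 2. It's a Vigenère-style cipher with numeric key [6,5]: position i shifts by key[i mod 2].
Decoding yjxak: y−6=s, j−5=e, x−6=r, a−5=v, k−6=e.

serve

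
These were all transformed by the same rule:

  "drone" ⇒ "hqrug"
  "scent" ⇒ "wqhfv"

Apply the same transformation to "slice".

hflov

The output letters match the input read backwards, each shifted +3: drone reversed is enord. The word is reversed, then every letter is shifted forward by 3.
Applying it to slice: reverse → ecils; then shift: e+3=h, c+3=f, i+3=l, l+3=o, s+3=v.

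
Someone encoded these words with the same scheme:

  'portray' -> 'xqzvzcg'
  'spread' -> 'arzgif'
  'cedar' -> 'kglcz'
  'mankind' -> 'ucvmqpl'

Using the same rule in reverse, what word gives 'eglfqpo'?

wedding

Shifts by position in portray: pos 0: p→x (+8), pos 1: o→q (+2), pos 2: r→z (+8), pos 3: t→v (+2) — repeating every 2. A repeating key of period 2 is used — shifts +8, +2 over and over.
Undoing it on eglfqpo: e−8=w, g−2=e, l−8=d, f−2=d, q−8=i, p−2=n, o−8=g.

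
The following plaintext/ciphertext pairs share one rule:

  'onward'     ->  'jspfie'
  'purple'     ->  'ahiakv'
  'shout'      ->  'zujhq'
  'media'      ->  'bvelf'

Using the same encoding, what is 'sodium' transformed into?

zjelhb

o(14)→j(9) and n(13)→s(18) fit y≡17x+5 (mod 26); the inverse of 17 mod 26 is 23. Each letter's alphabet position (a=0..z=25) is mapped through 17·x+5 mod 26 — an affine cipher.
Applying it to sodium: s(18)→17·18+5≡25=z; o(14)→17·14+5≡9=j; d(3)→17·3+5≡4=e; i(8)→17·8+5≡11=l; u(20)→17·20+5≡7=h; m(12)→17·12+5≡1=b (all mod 26).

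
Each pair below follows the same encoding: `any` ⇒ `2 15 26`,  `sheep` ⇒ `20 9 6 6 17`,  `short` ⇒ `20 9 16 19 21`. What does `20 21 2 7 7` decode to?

staff

a is letter #1 and maps to 2: an offset of 1. Letters become their 1-based position plus 1 (so a→2, b→3, …).
Reversing it on 20 21 2 7 7: 20→(20−1)÷1=19=s, 21→(21−1)÷1=20=t, 2→(2−1)÷1=1=a, 7→(7−1)÷1=6=f, 7→(7−1)÷1=6=f.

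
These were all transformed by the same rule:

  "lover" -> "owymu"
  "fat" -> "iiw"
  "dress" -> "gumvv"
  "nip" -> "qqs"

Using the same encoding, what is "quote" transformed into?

The shift depends on letter class: consonant l→o is +3, but vowel o→w is +8. Vowels shift forward by 8 and consonants shift forward by 3.
For quote: q(cons)+3=t, u(vowel)+8=c, o(vowel)+8=w, t(cons)+3=w, e(vowel)+8=m.

tcwwm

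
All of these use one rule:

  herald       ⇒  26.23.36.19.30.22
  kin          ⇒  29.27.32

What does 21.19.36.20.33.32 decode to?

carbon

h is letter #8 and maps to 26: an offset of 18. The number is (letter's place in the alphabet, a=1) + 18.
Undoing it on 21.19.36.20.33.32: 21→(21−18)÷1=3=c, 19→(19−18)÷1=1=a, 36→(36−18)÷1=18=r, 20→(20−18)÷1=2=b, 33→(33−18)÷1=15=o, 32→(32−18)÷1=14=n.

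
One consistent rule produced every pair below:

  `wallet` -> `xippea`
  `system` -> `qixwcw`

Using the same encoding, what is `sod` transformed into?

hsw

The output letters match the input read backwards, each shifted +4: wallet reversed is tellaw. The word is reversed, then every letter is shifted forward by 4.
For sod: reverse → dos; then shift: d+4=h, o+4=s, s+4=w.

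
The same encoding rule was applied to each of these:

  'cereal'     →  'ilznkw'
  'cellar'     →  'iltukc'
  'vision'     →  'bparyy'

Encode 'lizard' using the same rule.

rphjbo

The shift increases by 1 at each position, starting from +6: 6, 7, 8, ….
On lizard: l+6=r, i+7=p, z+8=h, a+9=j, r+10=b, d+11=o.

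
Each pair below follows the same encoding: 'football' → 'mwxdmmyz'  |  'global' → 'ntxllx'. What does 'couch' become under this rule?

jwdms

In football: f→m is +7, o→w is +8, o→x is +9, t→d is +10 — the shift increases by 1 each position. Letter i (0-indexed) is shifted by i+7, so successive shifts are 7, 8, 9, ….
On couch: c+7=j, o+8=w, u+9=d, c+10=m, h+11=s.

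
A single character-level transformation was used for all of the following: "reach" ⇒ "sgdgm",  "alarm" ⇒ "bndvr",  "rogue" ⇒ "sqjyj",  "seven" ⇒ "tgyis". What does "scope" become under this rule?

In reach: r→s is +1, e→g is +2, a→d is +3, c→g is +4 — the shift increases by 1 each position. Each letter shifts forward by (position + 1), i.e. 1, 2, 3, … — the shift grows by one for each successive letter.
Applying it to scope: s+1=t, c+2=e, o+3=r, p+4=t, e+5=j.

tertj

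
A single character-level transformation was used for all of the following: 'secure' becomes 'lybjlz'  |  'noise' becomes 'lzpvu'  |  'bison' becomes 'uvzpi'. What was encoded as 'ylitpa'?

The output letters match the input read backwards, each shifted +7: secure reversed is eruces. Two steps: reverse the string, then apply a Caesar shift of +7.
Undoing it on ylitpa: shift back: y−7=r, l−7=e, i−7=b, t−7=m, p−7=i, a−7=t → rebmit; then reverse → timber.

timber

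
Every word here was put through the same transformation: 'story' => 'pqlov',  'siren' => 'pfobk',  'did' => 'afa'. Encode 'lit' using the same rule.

ifq

Each letter is shifted forward by 23 in the alphabet (a Caesar shift of +23).
Applying it to lit: l+23=i, i+23=f, t+23=q.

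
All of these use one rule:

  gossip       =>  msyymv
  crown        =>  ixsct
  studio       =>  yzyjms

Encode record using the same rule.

xiisxj

The shift depends on letter class: consonant g→m is +6, but vowel o→s is +4. Two shifts are in play — +4 for a/e/i/o/u, +6 for every other letter.
For record: r(cons)+6=x, e(vowel)+4=i, c(cons)+6=i, o(vowel)+4=s, r(cons)+6=x, d(cons)+6=j.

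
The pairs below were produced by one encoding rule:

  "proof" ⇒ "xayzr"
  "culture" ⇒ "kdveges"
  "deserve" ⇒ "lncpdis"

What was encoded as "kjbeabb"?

cartoon

Each letter shifts forward by (position + 8), i.e. 8, 9, 10, … — the shift grows by one for each successive letter.
Reversing it on kjbeabb: k−8=c, j−9=a, b−10=r, e−11=t, a−12=o, b−13=o, b−14=n.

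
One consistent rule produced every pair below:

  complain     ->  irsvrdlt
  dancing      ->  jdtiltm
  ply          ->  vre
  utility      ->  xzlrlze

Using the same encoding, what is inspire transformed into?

The shift depends on letter class: consonant c→i is +6, but vowel o→r is +3. Vowels shift forward by 3 and consonants shift forward by 6.
Applying it to inspire: i(vowel)+3=l, n(cons)+6=t, s(cons)+6=y, p(cons)+6=v, i(vowel)+3=l, r(cons)+6=x, e(vowel)+3=h.

ltyvlxh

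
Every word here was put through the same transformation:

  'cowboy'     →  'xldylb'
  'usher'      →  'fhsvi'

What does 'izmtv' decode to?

Each letter is replaced by its mirror in the alphabet: a↔z, b↔y, c↔x, and so on (the Atbash cipher).
Reversing it on izmtv: i↔r, z↔a, m↔n, t↔g, v↔e.

range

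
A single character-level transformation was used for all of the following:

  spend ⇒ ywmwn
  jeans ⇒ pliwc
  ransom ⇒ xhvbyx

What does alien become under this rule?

gsqnx

In spend: s→y is +6, p→w is +7, e→m is +8, n→w is +9 — the shift increases by 1 each position. Each letter shifts forward by (position + 6), i.e. 6, 7, 8, … — the shift grows by one for each successive letter.
On alien: a+6=g, l+7=s, i+8=q, e+9=n, n+10=x.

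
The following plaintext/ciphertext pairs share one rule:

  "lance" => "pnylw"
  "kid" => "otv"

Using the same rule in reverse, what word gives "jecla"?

party

The output letters match the input read backwards, each shifted +11: lance reversed is ecnal. Read the word backwards and shift each letter +11.
Decoding jecla: shift back: j−11=y, e−11=t, c−11=r, l−11=a, a−11=p → ytrap; then reverse → party.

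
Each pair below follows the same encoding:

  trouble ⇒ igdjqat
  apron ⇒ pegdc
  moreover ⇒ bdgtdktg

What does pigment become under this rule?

Compare letters: t→i is +15, r→g is +15, o→d is +15 — a constant shift. Each letter is shifted forward by 15 in the alphabet (a Caesar shift of +15).
On pigment: p+15=e, i+15=x, g+15=v, m+15=b, e+15=t, n+15=c, t+15=i.

exvbtci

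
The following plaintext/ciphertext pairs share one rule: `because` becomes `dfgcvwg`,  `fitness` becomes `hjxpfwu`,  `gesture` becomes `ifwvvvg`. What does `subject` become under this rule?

uvflfgv

Shifts by position in because: pos 0: b→d (+2), pos 1: e→f (+1), pos 2: c→g (+4), pos 3: a→c (+2), pos 4: u→v (+1), pos 5: s→w (+4) — repeating every 3. It's a Vigenère-style cipher with numeric key [2,1,4]: position i shifts by key[i mod 3].
Applying it to subject: s+2=u, u+1=v, b+4=f, j+2=l, e+1=f, c+4=g, t+2=v.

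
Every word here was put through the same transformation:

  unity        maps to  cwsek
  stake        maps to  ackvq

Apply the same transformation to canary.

kjxldl

In unity: u→c is +8, n→w is +9, i→s is +10, t→e is +11 — the shift increases by 1 each position. Letter i (0-indexed) is shifted by i+8, so successive shifts are 8, 9, 10, ….
On canary: c+8=k, a+9=j, n+10=x, a+11=l, r+12=d, y+13=l.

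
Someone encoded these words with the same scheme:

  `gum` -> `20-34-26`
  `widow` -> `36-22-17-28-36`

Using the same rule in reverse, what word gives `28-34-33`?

Each letter is replaced by its alphabet position (a=1..z=26) + 13.
Undoing it on 28-34-33: 28→(28−13)÷1=15=o, 34→(34−13)÷1=21=u, 33→(33−13)÷1=20=t.

out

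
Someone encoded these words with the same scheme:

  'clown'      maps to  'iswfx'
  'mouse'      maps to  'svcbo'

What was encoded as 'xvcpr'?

rough

The shift increases by 1 at each position, starting from +6: 6, 7, 8, ….
Undoing it on xvcpr: x−6=r, v−7=o, c−8=u, p−9=g, r−10=h.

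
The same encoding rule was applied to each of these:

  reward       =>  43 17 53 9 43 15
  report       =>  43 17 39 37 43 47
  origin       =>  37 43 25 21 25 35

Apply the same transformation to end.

17 35 15

r(#18)→43 and e(#5)→17: differences scale by 2, so n = 2·pos + 7. Each letter becomes 2×(its alphabet position, a=1..z=26) + 7.
Applying it to end: e=5→17, n=14→35, d=4→15.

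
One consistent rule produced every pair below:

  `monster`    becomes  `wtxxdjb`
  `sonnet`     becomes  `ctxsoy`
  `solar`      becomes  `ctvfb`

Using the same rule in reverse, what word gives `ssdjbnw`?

Shifts by position in monster: pos 0: m→w (+10), pos 1: o→t (+5), pos 2: n→x (+10), pos 3: s→x (+5) — repeating every 2. A repeating key of period 2 is used — shifts +10, +5 over and over.
Decoding ssdjbnw: s−10=i, s−5=n, d−10=t, j−5=e, b−10=r, n−5=i, w−10=m.

interim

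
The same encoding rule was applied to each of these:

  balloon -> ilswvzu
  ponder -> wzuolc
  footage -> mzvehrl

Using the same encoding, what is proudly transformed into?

wcvfkwf

Shifts by position in balloon: pos 0: b→i (+7), pos 1: a→l (+11), pos 2: l→s (+7), pos 3: l→w (+11) — repeating every 2. A repeating key of period 2 is used — shifts +7, +11 over and over.
For proudly: p+7=w, r+11=c, o+7=v, u+11=f, d+7=k, l+11=w, y+7=f.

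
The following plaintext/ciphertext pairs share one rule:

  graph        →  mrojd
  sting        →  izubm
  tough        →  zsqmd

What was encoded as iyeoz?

g(6)→m(12) and r(17)→r(17) fit y≡17x+14 (mod 26); the inverse of 17 mod 26 is 23. Each letter's alphabet position (a=0..z=25) is mapped through 17·x+14 mod 26 — an affine cipher.
Reversing it on iyeoz: i(8)→23·(8−14)≡18=s; y(24)→23·(24−14)≡22=w; e(4)→23·(4−14)≡4=e; o(14)→23·(14−14)≡0=a; z(25)→23·(25−14)≡19=t (all mod 26).

sweat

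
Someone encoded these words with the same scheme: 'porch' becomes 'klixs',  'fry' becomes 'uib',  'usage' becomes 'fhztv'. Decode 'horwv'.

slide

Each pair mirrors across the alphabet (p↔k, o↔l, r↔i): positions sum to 25. Letters are reflected about the middle of the alphabet (position → 25−position): Atbash.
Decoding horwv: h↔s, o↔l, r↔i, w↔d, v↔e.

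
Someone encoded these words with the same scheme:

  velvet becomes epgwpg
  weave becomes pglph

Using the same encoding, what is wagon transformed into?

yzrlh

The output letters match the input read backwards, each shifted +11: velvet reversed is tevlev. The word is reversed, then every letter is shifted forward by 11.
Applying it to wagon: reverse → nogaw; then shift: n+11=y, o+11=z, g+11=r, a+11=l, w+11=h.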